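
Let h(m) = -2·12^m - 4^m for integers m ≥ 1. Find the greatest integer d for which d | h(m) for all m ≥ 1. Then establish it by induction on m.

Computing the first values: h(1) = -28 and h(2) = -304; gcd(-28, -304) = 4, so d ≤ 4.
We prove 4 | -2·12^m - 4^m for all m ≥ 1 by induction on m.
Base case (m = 1): h(1) = -28 = 4·(-7), so 4 | h(1).
Suppose the result is true for m = p, i.e. 4 | h(p). Then
h(p+1) − 12·h(p) = (-2·12^(p+1) - 4^(p+1)) − 12·(-2·12^p - 4^p) = (-1)·4^p·(4 − 12) = (8)·4^p. Since 4 | h(p) by the inductive hypothesis, 4 | 12·h(p); and 4 | 8 since 8 = 4·2. Therefore 4 | h(p+1).
This completes the induction.
Therefore the largest such d is 4.

d = 4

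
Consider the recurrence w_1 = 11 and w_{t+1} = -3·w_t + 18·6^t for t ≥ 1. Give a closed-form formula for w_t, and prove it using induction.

w_t = -(-3)^(t - 1) + 2·6^t

Computing the first terms: w_1 = 11, w_2 = 75, w_3 = 423. This suggests w_t = -(-3)^(t - 1) + 2·6^t.
For the base case t = 1: the formula gives 11 = 11 = w_1.
Inductive step: assume the claim holds for t = p, so w_p = -(-3)^(p - 1) + 2·6^p.
Then w_{p+1} = -3·w_p + 18·6^p = -3·(-(-3)^(p - 1) + 2·6^p) + 18·6^p = -(-3)^p + 2·6^(p + 1) = -(-3)^((p+1) - 1) + 2·6^(p+1),
which is the claimed formula at t = p+1.
This completes the induction.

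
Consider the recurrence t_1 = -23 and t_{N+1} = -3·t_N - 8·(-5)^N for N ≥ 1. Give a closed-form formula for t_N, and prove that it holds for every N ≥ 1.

t_N = (-3)^N + 4(-5)^N

Computing the first terms: t_1 = -23, t_2 = 109, t_3 = -527. This suggests t_N = (-3)^N + 4(-5)^N.
Base case (N = 1): the formula gives -23 = -23 = t_1.
For the inductive step, assume it holds for an arbitrary p ≥ 1, so t_p = (-3)^p + 4(-5)^p.
Then t_{p+1} = -3·t_p - 8·(-5)^p = -3·((-3)^p + 4(-5)^p) - 8·(-5)^p = (-3)^(p + 1) + 4(-5)^(p + 1),
which is the claimed formula at N = p+1.
By induction, the statement is established for all N ≥ 1.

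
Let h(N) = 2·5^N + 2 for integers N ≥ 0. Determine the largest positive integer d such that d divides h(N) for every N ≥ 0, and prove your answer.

Computing the first values: h(0) = 4 and h(1) = 12; gcd(4, 12) = 4, so d ≤ 4.
We prove 4 | 2·5^N + 2 for all N ≥ 0 by induction on N.
Base step (N = 0): h(0) = 4 = 4·(1), so 4 | h(0).
Suppose the result is true for N = p, i.e. 4 | h(p). Then
h(p+1) = 2·5^(p+1) + 2 = 5·(2·5^p + 2) - 8 = 5·h(p) - 8. The first term is divisible by 4 by the inductive hypothesis, and -8 is divisible by 4. Hence 4 | h(p+1).
By induction, the statement is established for all N ≥ 0.
Therefore the largest such d is 4.

d = 4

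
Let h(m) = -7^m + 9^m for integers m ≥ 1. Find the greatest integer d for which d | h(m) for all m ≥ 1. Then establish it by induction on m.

Computing the first values: h(1) = 2 and h(2) = 32; gcd(2, 32) = 2, so d ≤ 2.
We prove 2 | -7^m + 9^m for all m ≥ 1 by induction on m.
Base case (m = 1): h(1) = 2 = 2·(1), so 2 | h(1).
For the inductive step, assume it holds for an arbitrary r ≥ 1, i.e. 2 | h(r). Then
9^{r+1} − 7^{r+1} = 9·9^r − 7·7^r = 9·(9^r − 7^r) + (2)·7^r. The first term is divisible by 2 by the inductive hypothesis, and the second term (2)·7^r is divisible by 2 since 2 | 2. Hence 2 | h(r+1).
By the principle of mathematical induction, the result holds for all m ≥ 1.
Therefore the largest such d is 2.

d = 2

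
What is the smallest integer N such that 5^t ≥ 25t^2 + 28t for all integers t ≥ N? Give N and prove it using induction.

At t = 3: 125 < 309, so the inequality fails and N ≥ 4. We prove 5^t ≥ 25t^2 + 28t for all t ≥ 4.
When t = 4: 5^t = 625 and 25t^2 + 28t = 512, so 625 ≥ 512.
Suppose the result is true for t = j, so 5^j ≥ 25j^2 + 28j.
Then 5^(j + 1) = 5·(5^j) ≥ 5·(25j^2 + 28j).
Also, for j ≥ 4 we have 5·(25j^2 + 28j) ≥ 25(j+1)^2 + 28(j+1), since 5·(25j^2 + 28j) − (25(j+1)^2 + 28(j+1)) = 100j^2 + 62j - 53, which is nonnegative for all j ≥ 4.
Combining, 5^(j + 1) ≥ 25(j+1)^2 + 28(j+1).
Hence, by induction on t, the claim holds for every t ≥ 4.
Hence the smallest such N is 4.

N = 4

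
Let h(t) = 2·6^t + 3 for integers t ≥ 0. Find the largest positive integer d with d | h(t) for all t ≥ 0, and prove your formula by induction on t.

Computing the first values: h(0) = 5 and h(1) = 15; gcd(5, 15) = 5, so d ≤ 5.
We prove 5 | 2·6^t + 3 for all t ≥ 0 by induction on t.
When t = 0: h(0) = 5 = 5·(1), so 5 | h(0).
Inductive step: suppose the statement holds for some r ≥ 0, i.e. 5 | h(r). Then
h(r+1) = 2·6^(r+1) + 3 = 6·(2·6^r + 3) - 15 = 6·h(r) - 15. The first term is divisible by 5 by the inductive hypothesis, and -15 is divisible by 5. Hence 5 | h(r+1).
By the principle of mathematical induction, the result holds for all t ≥ 0.
Therefore the largest such d is 5.

d = 5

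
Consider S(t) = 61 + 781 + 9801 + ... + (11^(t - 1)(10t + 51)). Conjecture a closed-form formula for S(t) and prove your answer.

S(t) = 11^t(t + 5) - 5

We claim S(t) = 11^t(t + 5) - 5 for all t ≥ 1.
When t = 1: S(1) = 61, and the closed form gives 61. They agree.
For the inductive step, assume it holds for an arbitrary i ≥ 1, so S(i) = 11^i(i + 5) - 5.
Then S(i+1) = S(i) + (11^i(10i + 61)) = (11^i(i + 5) - 5) + (11^i(10i + 61)).
Simplifying, S(i+1) = 11·11^i·i + 66·11^i - 5 = 11^(i+1)((i+1) + 5) - 5,
which is the closed form with t = i+1.
Hence, by induction on t, the claim holds for every t ≥ 1.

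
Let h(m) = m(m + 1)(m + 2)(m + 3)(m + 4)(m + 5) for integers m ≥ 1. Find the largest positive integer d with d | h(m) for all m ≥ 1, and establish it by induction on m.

Computing the first values: h(1) = 720 and h(2) = 5040; gcd(720, 5040) = 720, so d ≤ 720.
We prove 720 | m(m + 1)(m + 2)(m + 3)(m + 4)(m + 5) for all m ≥ 1 by induction on m.
Base step (m = 1): h(1) = 720 = 720·(1), so 720 | h(1).
Inductive step: suppose the statement holds for some p ≥ 1, i.e. 720 | h(p). Then
h(p+1) − h(p) = (p+1)·(p+2)·(p+3)·(p+4)·(p+5)·(p+6) − p·(p+1)·(p+2)·(p+3)·(p+4)·(p+5) = (p+1)·(p+2)·(p+3)·(p+4)·(p+5)·[(p+6) − p] = 6·(p+1)·(p+2)·(p+3)·(p+4)·(p+5). The product of 5 consecutive integers is divisible by (5)! = 120, so h(p+1) − h(p) is divisible by 6·120 = 720. By the inductive hypothesis 720 | h(p), hence 720 | h(p+1).
Hence, by induction on m, the claim holds for every m ≥ 1.
Therefore the largest such d is 720.

d = 720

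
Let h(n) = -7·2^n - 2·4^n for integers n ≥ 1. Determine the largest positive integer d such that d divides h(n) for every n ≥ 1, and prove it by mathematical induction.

d = 2

Computing the first values: h(1) = -22 and h(2) = -60; gcd(-22, -60) = 2, so d ≤ 2.
We prove 2 | -7·2^n - 2·4^n for all n ≥ 1 by induction on n.
Base step (n = 1): h(1) = -22 = 2·(-11), so 2 | h(1).
For the inductive step, assume it holds for an arbitrary m ≥ 1, i.e. 2 | h(m). Then
h(m+1) − 4·h(m) = (-7·2^(m+1) - 2·4^(m+1)) − 4·(-7·2^m - 2·4^m) = (-7)·2^m·(2 − 4) = (14)·2^m. Since 2 | h(m) by the inductive hypothesis, 2 | 4·h(m); and 2 | 14 since 14 = 2·7. Therefore 2 | h(m+1).
Hence, by induction on n, the claim holds for every n ≥ 1.
Therefore the largest such d is 2.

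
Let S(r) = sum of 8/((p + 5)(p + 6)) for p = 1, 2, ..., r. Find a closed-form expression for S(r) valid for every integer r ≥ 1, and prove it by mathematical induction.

We claim S(r) = 4r/(3(r + 6)) for all r ≥ 1.
Base case (r = 1): S(1) = 4/21, and the closed form gives 4/21. They agree.
Inductive step: suppose the statement holds for some p ≥ 1, so S(p) = 4p/(3(p + 6)).
Then S(p+1) = S(p) + (8/((p + 6)(p + 7))) = (4p/(3(p + 6))) + (8/((p + 6)(p + 7))).
Simplifying, S(p+1) = 4(p + 1)/(3(p + 7)) = 4(p+1)/(3((p+1) + 6)),
which is the closed form with r = p+1.
This completes the induction.

S(r) = 4r/(3(r + 6))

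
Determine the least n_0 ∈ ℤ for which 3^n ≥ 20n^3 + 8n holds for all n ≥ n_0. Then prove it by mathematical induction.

At n = 8: 6561 < 10304, so the inequality fails and n_0 ≥ 9. We prove 3^n ≥ 20n^3 + 8n for all n ≥ 9.
When n = 9: 3^n = 19683 and 20n^3 + 8n = 14652, so 19683 ≥ 14652.
Inductive step: suppose the statement holds for some k ≥ 9, so 3^k ≥ 20k^3 + 8k.
Then 3^(k + 1) = 3·(3^k) ≥ 3·(20k^3 + 8k).
Also, for k ≥ 9 we have 3·(20k^3 + 8k) ≥ 20(k+1)^3 + 8(k+1), since 3·(20k^3 + 8k) − (20(k+1)^3 + 8(k+1)) = 40k^3 - 60k^2 - 44k - 28, which is nonnegative for all k ≥ 9.
Combining, 3^(k + 1) ≥ 20(k+1)^3 + 8(k+1).
By induction, the statement is established for all n ≥ 9.
Hence the smallest such n_0 is 9.

n_0 = 9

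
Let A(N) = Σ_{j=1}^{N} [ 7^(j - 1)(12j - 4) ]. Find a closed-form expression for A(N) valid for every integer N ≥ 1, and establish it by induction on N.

We claim A(N) = 7^N(2N - 1) + 1 for all N ≥ 1.
Base case (N = 1): A(1) = 8, and the closed form gives 8. They agree.
Inductive step: assume the claim holds for N = j, so A(j) = 7^j(2j - 1) + 1.
Then A(j+1) = A(j) + (7^j(12j + 8)) = (7^j(2j - 1) + 1) + (7^j(12j + 8)).
Simplifying, A(j+1) = 14·7^j·j + 7·7^j + 1 = 7^(j+1)(2(j+1) - 1) + 1,
which is the closed form with N = j+1.
By the principle of mathematical induction, the result holds for all N ≥ 1.

A(N) = 7^N(2N - 1) + 1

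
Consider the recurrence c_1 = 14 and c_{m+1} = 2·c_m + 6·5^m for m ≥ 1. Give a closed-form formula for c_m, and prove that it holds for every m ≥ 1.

Computing the first terms: c_1 = 14, c_2 = 58, c_3 = 266. This suggests c_m = 2^(m + 1) + 2·5^m.
Base case (m = 1): the formula gives 14 = 14 = c_1.
For the inductive step, assume it holds for an arbitrary p ≥ 1, so c_p = 2^(p + 1) + 2·5^p.
Then c_{p+1} = 2·c_p + 6·5^p = 2·(2^(p + 1) + 2·5^p) + 6·5^p = 2^(p + 2) + 2·5^(p + 1) = 2^((p+1) + 1) + 2·5^(p+1),
which is the claimed formula at m = p+1.
By the principle of mathematical induction, the result holds for all m ≥ 1.

c_m = 2^(m + 1) + 2·5^m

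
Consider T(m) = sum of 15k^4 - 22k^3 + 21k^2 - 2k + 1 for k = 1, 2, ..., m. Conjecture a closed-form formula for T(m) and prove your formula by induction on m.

T(m) = m(3m^4 + 2m^3 + m^2 + 4m + 3)

We claim T(m) = m(3m^4 + 2m^3 + m^2 + 4m + 3) for all m ≥ 1.
For the base case m = 1: T(1) = 13, and the closed form gives 13. They agree.
For the inductive step, assume it holds for an arbitrary k ≥ 1, so T(k) = k(3k^4 + 2k^3 + k^2 + 4k + 3).
Then T(k+1) = T(k) + (15k^4 + 38k^3 + 45k^2 + 34k + 13) = (k(3k^4 + 2k^3 + k^2 + 4k + 3)) + (15k^4 + 38k^3 + 45k^2 + 34k + 13).
Simplifying, T(k+1) = (k + 1)(3k^4 + 14k^3 + 25k^2 + 24k + 13) = (k+1)(3(k+1)^4 + 2(k+1)^3 + (k+1)^2 + 4(k+1) + 3),
which is the closed form with m = k+1.
By induction, the statement is established for all m ≥ 1.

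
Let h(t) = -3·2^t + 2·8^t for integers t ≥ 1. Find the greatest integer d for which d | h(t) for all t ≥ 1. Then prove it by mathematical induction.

d = 2

Computing the first values: h(1) = 10 and h(2) = 116; gcd(10, 116) = 2, so d ≤ 2.
We prove 2 | -3·2^t + 2·8^t for all t ≥ 1 by induction on t.
Base case (t = 1): h(1) = 10 = 2·(5), so 2 | h(1).
Inductive step: suppose the statement holds for some i ≥ 1, i.e. 2 | h(i). Then
h(i+1) − 8·h(i) = (-3·2^(i+1) + 2·8^(i+1)) − 8·(-3·2^i + 2·8^i) = (-3)·2^i·(2 − 8) = (18)·2^i. Since 2 | h(i) by the inductive hypothesis, 2 | 8·h(i); and 2 | 18 since 18 = 2·9. Therefore 2 | h(i+1).
By induction, the statement is established for all t ≥ 1.
Therefore the largest such d is 2.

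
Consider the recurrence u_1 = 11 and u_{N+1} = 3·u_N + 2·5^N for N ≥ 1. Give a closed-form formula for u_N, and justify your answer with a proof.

Computing the first terms: u_1 = 11, u_2 = 43, u_3 = 179. This suggests u_N = 2·3^N + 5^N.
When N = 1: the formula gives 11 = 11 = u_1.
For the inductive step, assume it holds for an arbitrary k ≥ 1, so u_k = 2·3^k + 5^k.
Then u_{k+1} = 3·u_k + 2·5^k = 3·(2·3^k + 5^k) + 2·5^k = 2·3^(k + 1) + 5^(k + 1),
which is the claimed formula at N = k+1.
By induction, the statement is established for all N ≥ 1.

u_N = 2·3^N + 5^N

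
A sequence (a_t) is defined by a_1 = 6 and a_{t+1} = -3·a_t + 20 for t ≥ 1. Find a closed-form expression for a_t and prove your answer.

a_t = (-3)^(t - 1) + 5

Computing the first terms: a_1 = 6, a_2 = 2, a_3 = 14. This suggests a_t = (-3)^(t - 1) + 5.
Base case (t = 1): the formula gives 6 = 6 = a_1.
Inductive step: assume the claim holds for t = j, so a_j = (-3)^(j - 1) + 5.
Then a_{j+1} = -3·a_j + 20 = -3·((-3)^(j - 1) + 5) + 20 = (-3)^j + 5 = (-3)^((j+1) - 1) + 5,
which is the claimed formula at t = j+1.
By the principle of mathematical induction, the result holds for all t ≥ 1.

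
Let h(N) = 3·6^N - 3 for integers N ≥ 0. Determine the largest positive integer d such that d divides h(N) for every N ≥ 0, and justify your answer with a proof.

Computing the first values: h(0) = 0 and h(1) = 15; gcd(0, 15) = 15, so d ≤ 15.
We prove 15 | 3·6^N - 3 for all N ≥ 0 by induction on N.
Base step (N = 0): h(0) = 0 = 15·(0), so 15 | h(0).
For the inductive step, assume it holds for an arbitrary r ≥ 0, i.e. 15 | h(r). Then
h(r+1) = 3·6^(r+1) - 3 = 6·(3·6^r - 3) + 15 = 6·h(r) + 15. The first term is divisible by 15 by the inductive hypothesis, and 15 is divisible by 15. Hence 15 | h(r+1).
By induction, the statement is established for all N ≥ 0.
Therefore the largest such d is 15.

d = 15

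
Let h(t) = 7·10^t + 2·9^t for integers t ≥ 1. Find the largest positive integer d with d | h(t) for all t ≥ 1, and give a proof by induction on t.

Computing the first values: h(1) = 88 and h(2) = 862; gcd(88, 862) = 2, so d ≤ 2.
We prove 2 | 7·10^t + 2·9^t for all t ≥ 1 by induction on t.
Base step (t = 1): h(1) = 88 = 2·(44), so 2 | h(1).
For the inductive step, assume it holds for an arbitrary i ≥ 1, i.e. 2 | h(i). Then
h(i+1) − 10·h(i) = (7·10^(i+1) + 2·9^(i+1)) − 10·(7·10^i + 2·9^i) = (2)·9^i·(9 − 10) = (-2)·9^i. Since 2 | h(i) by the inductive hypothesis, 2 | 10·h(i); and 2 | -2 since -2 = 2·-1. Therefore 2 | h(i+1).
This completes the induction.
Therefore the largest such d is 2.

d = 2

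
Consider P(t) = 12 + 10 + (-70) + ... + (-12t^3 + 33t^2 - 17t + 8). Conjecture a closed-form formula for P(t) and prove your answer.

We claim P(t) = -t(3t^3 - 5t^2 - 5t - 5) for all t ≥ 1.
Base step (t = 1): P(1) = 12, and the closed form gives 12. They agree.
Inductive step: suppose the statement holds for some p ≥ 1, so P(p) = p(-3p^3 + 5p^2 + 5p + 5).
Then P(p+1) = P(p) + (-12p^3 - 3p^2 + 13p + 12) = (p(-3p^3 + 5p^2 + 5p + 5)) + (-12p^3 - 3p^2 + 13p + 12).
Simplifying, P(p+1) = -(p + 1)(3p^3 + 4p^2 - 6p - 12) = -(p+1)(3(p+1)^3 - 5(p+1)^2 - 5(p+1) - 5),
which is the closed form with t = p+1.
By the principle of mathematical induction, the result holds for all t ≥ 1.

P(t) = -t(3t^3 - 5t^2 - 5t - 5)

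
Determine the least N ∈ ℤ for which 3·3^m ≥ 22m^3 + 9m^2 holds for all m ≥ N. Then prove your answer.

At m = 7: 6561 < 7987, so the inequality fails and N ≥ 8. We prove 3·3^m ≥ 22m^3 + 9m^2 for all m ≥ 8.
When m = 8: 3·3^m = 19683 and 22m^3 + 9m^2 = 11840, so 19683 ≥ 11840.
Inductive step: assume the claim holds for m = k, so 3·3^k ≥ 22k^3 + 9k^2.
Then 3·3^(k + 1) = 3·(3·3^k) ≥ 3·(22k^3 + 9k^2).
Also, for k ≥ 8 we have 3·(22k^3 + 9k^2) ≥ 22(k+1)^3 + 9(k+1)^2, since 3·(22k^3 + 9k^2) − (22(k+1)^3 + 9(k+1)^2) = 44k^3 - 48k^2 - 84k - 31, which is nonnegative for all k ≥ 8.
Combining, 3·3^(k + 1) ≥ 22(k+1)^3 + 9(k+1)^2.
This completes the induction.
Hence the smallest such N is 8.

N = 8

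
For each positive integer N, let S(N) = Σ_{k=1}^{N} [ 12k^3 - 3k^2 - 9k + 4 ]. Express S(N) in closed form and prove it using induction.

S(N) = N(3N^3 + 5N^2 - 3N - 1)

We claim S(N) = N(3N^3 + 5N^2 - 3N - 1) for all N ≥ 1.
For the base case N = 1: S(1) = 4, and the closed form gives 4. They agree.
For the inductive step, assume it holds for an arbitrary k ≥ 1, so S(k) = k(3k^3 + 5k^2 - 3k - 1).
Then S(k+1) = S(k) + (12k^3 + 33k^2 + 21k + 4) = (k(3k^3 + 5k^2 - 3k - 1)) + (12k^3 + 33k^2 + 21k + 4).
Simplifying, S(k+1) = (k + 1)(3k^3 + 14k^2 + 16k + 4) = (k+1)(3(k+1)^3 + 5(k+1)^2 - 3(k+1) - 1),
which is the closed form with N = k+1.
This completes the induction.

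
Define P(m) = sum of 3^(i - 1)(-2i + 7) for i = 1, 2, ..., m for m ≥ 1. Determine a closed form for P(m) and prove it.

We claim P(m) = 3^m(-m + 4) - 4 for all m ≥ 1.
Base case (m = 1): P(1) = 5, and the closed form gives 5. They agree.
Inductive step: assume the claim holds for m = i, so P(i) = 3^i(-i + 4) - 4.
Then P(i+1) = P(i) + (3^i(-2i + 5)) = (3^i(-i + 4) - 4) + (3^i(-2i + 5)).
Simplifying, P(i+1) = -3^(i + 1)i + 3^(i + 2) - 4 = 3^(i+1)(-(i+1) + 4) - 4,
which is the closed form with m = i+1.
This completes the induction.

P(m) = 3^m(-m + 4) - 4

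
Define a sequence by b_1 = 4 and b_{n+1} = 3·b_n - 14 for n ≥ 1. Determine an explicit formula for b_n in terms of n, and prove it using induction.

b_n = -3^n + 7

Computing the first terms: b_1 = 4, b_2 = -2, b_3 = -20. This suggests b_n = -3^n + 7.
Base case (n = 1): the formula gives 4 = 4 = b_1.
Inductive step: suppose the statement holds for some p ≥ 1, so b_p = -3^p + 7.
Then b_{p+1} = 3·b_p - 14 = 3·(-3^p + 7) - 14 = -3^(p + 1) + 7,
which is the claimed formula at n = p+1.
This completes the induction.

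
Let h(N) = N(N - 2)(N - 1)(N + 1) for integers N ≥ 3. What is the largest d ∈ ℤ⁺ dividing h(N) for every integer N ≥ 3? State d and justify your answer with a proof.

Computing the first values: h(3) = 24 and h(4) = 120; gcd(24, 120) = 24, so d ≤ 24.
We prove 24 | N(N - 2)(N - 1)(N + 1) for all N ≥ 3 by induction on N.
For the base case N = 3: h(3) = 24 = 24·(1), so 24 | h(3).
Suppose the result is true for N = j, i.e. 24 | h(j). Then
h(j+1) − h(j) = (j-1)·j·(j+1)·(j+2) − (j-2)·(j-1)·j·(j+1) = (j-1)·j·(j+1)·[(j+2) − (j-2)] = 4·(j-1)·j·(j+1). The product of 3 consecutive integers is divisible by (3)! = 6, so h(j+1) − h(j) is divisible by 4·6 = 24. By the inductive hypothesis 24 | h(j), hence 24 | h(j+1).
Hence, by induction on N, the claim holds for every N ≥ 3.
Therefore the largest such d is 24.

d = 24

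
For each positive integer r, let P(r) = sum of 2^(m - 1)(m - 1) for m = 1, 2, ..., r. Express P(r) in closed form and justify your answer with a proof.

P(r) = 2^r(r - 2) + 2

We claim P(r) = 2^r(r - 2) + 2 for all r ≥ 1.
When r = 1: P(1) = 0, and the closed form gives 0. They agree.
Inductive step: suppose the statement holds for some m ≥ 1, so P(m) = 2^m(m - 2) + 2.
Then P(m+1) = P(m) + (2^m·m) = (2^m(m - 2) + 2) + (2^m·m).
Simplifying, P(m+1) = 2·2^m·m - 2·2^m + 2 = 2^(m+1)((m+1) - 2) + 2,
which is the closed form with r = m+1.
By induction, the statement is established for all r ≥ 1.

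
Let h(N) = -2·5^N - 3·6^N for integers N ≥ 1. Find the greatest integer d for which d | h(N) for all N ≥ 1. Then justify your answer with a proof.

Computing the first values: h(1) = -28 and h(2) = -158; gcd(-28, -158) = 2, so d ≤ 2.
We prove 2 | -2·5^N - 3·6^N for all N ≥ 1 by induction on N.
When N = 1: h(1) = -28 = 2·(-14), so 2 | h(1).
Inductive step: suppose the statement holds for some p ≥ 1, i.e. 2 | h(p). Then
h(p+1) − 6·h(p) = (-2·5^(p+1) - 3·6^(p+1)) − 6·(-2·5^p - 3·6^p) = (-2)·5^p·(5 − 6) = (2)·5^p. Since 2 | h(p) by the inductive hypothesis, 2 | 6·h(p); and 2 | 2 since 2 = 2·1. Therefore 2 | h(p+1).
This completes the induction.
Therefore the largest such d is 2.

d = 2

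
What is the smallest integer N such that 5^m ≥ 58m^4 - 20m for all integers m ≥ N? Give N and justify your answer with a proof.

N = 8

At m = 7: 78125 < 139118, so the inequality fails and N ≥ 8. We prove 5^m ≥ 58m^4 - 20m for all m ≥ 8.
For the base case m = 8: 5^m = 390625 and 58m^4 - 20m = 237408, so 390625 ≥ 237408.
Inductive step: assume the claim holds for m = i, so 5^i ≥ 58i^4 - 20i.
Then 5^(i + 1) = 5·(5^i) ≥ 5·(58i^4 - 20i).
Also, for i ≥ 8 we have 5·(58i^4 - 20i) ≥ 58(i+1)^4 - 20(i+1), since 5·(58i^4 - 20i) − (58(i+1)^4 - 20(i+1)) = 232i^4 - 232i^3 - 348i^2 - 312i - 38, which is nonnegative for all i ≥ 8.
Combining, 5^(i + 1) ≥ 58(i+1)^4 - 20(i+1).
By induction, the statement is established for all m ≥ 8.
Hence the smallest such N is 8.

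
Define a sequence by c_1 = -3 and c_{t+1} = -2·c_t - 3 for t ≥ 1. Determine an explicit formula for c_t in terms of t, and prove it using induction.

c_t = (-2)^t - 1

Computing the first terms: c_1 = -3, c_2 = 3, c_3 = -9. This suggests c_t = (-2)^t - 1.
When t = 1: the formula gives -3 = -3 = c_1.
Inductive step: assume the claim holds for t = k, so c_k = (-2)^k - 1.
Then c_{k+1} = -2·c_k - 3 = -2·((-2)^k - 1) - 3 = (-2)^(k + 1) - 1,
which is the claimed formula at t = k+1.
Hence, by induction on t, the claim holds for every t ≥ 1.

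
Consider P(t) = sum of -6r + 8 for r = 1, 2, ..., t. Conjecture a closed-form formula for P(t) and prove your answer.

P(t) = -t(3t - 5)

We claim P(t) = -t(3t - 5) for all t ≥ 1.
When t = 1: P(1) = 2, and the closed form gives 2. They agree.
Inductive step: assume the claim holds for t = r, so P(r) = r(-3r + 5).
Then P(r+1) = P(r) + (-6r + 2) = (r(-3r + 5)) + (-6r + 2).
Simplifying, P(r+1) = -(r + 1)(3r - 2) = -(r+1)(3(r+1) - 5),
which is the closed form with t = r+1.
This completes the induction.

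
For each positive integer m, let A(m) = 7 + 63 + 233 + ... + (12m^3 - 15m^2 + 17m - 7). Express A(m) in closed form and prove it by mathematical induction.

A(m) = m(3m^3 + m^2 + 4m - 1)

We claim A(m) = m(3m^3 + m^2 + 4m - 1) for all m ≥ 1.
For the base case m = 1: A(1) = 7, and the closed form gives 7. They agree.
Inductive step: suppose the statement holds for some p ≥ 1, so A(p) = p(3p^3 + p^2 + 4p - 1).
Then A(p+1) = A(p) + (12p^3 + 21p^2 + 23p + 7) = (p(3p^3 + p^2 + 4p - 1)) + (12p^3 + 21p^2 + 23p + 7).
Simplifying, A(p+1) = (p + 1)(3p^3 + 10p^2 + 15p + 7) = (p+1)(3(p+1)^3 + (p+1)^2 + 4(p+1) - 1),
which is the closed form with m = p+1.
This completes the induction.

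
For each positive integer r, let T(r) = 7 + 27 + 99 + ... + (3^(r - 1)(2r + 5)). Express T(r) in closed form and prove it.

We claim T(r) = 3^r(r + 2) - 2 for all r ≥ 1.
Base step (r = 1): T(1) = 7, and the closed form gives 7. They agree.
Inductive step: suppose the statement holds for some m ≥ 1, so T(m) = 3^m(m + 2) - 2.
Then T(m+1) = T(m) + (3^m(2m + 7)) = (3^m(m + 2) - 2) + (3^m(2m + 7)).
Simplifying, T(m+1) = 3^(m + 1)m + 3^(m + 2) - 2 = 3^(m+1)((m+1) + 2) - 2,
which is the closed form with r = m+1.
By induction, the statement is established for all r ≥ 1.

T(r) = 3^r(r + 2) - 2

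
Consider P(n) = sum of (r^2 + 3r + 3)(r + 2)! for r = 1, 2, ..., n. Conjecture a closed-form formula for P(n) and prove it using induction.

P(n) = (n + 1)(n + 3)! - 6

We claim P(n) = (n + 1)(n + 3)! - 6 for all n ≥ 1.
When n = 1: P(1) = 42, and the closed form gives 42. They agree.
Suppose the result is true for n = r, so P(r) = (r + 1)(r + 3)! - 6.
Then P(r+1) = P(r) + ((r^2 + 5r + 7)(r + 3)!) = ((r + 1)(r + 3)! - 6) + ((r^2 + 5r + 7)(r + 3)!).
Simplifying, P(r+1) = ((r+1) + 1)((r+1) + 3)! - 6,
which is the closed form with n = r+1.
By the principle of mathematical induction, the result holds for all n ≥ 1.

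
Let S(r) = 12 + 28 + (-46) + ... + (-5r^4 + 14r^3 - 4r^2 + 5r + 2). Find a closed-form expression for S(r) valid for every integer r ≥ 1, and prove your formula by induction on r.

S(r) = -r(r^4 - r^3 - 4r^2 - 4r - 4)

We claim S(r) = -r(r^4 - r^3 - 4r^2 - 4r - 4) for all r ≥ 1.
Base step (r = 1): S(1) = 12, and the closed form gives 12. They agree.
Inductive step: assume the claim holds for r = p, so S(p) = p(-p^4 + p^3 + 4p^2 + 4p + 4).
Then S(p+1) = S(p) + (-5p^4 - 6p^3 + 8p^2 + 19p + 12) = (p(-p^4 + p^3 + 4p^2 + 4p + 4)) + (-5p^4 - 6p^3 + 8p^2 + 19p + 12).
Simplifying, S(p+1) = -(p + 1)(p^4 + 3p^3 - p^2 - 11p - 12) = -(p+1)((p+1)^4 - (p+1)^3 - 4(p+1)^2 - 4(p+1) - 4),
which is the closed form with r = p+1.
Hence, by induction on r, the claim holds for every r ≥ 1.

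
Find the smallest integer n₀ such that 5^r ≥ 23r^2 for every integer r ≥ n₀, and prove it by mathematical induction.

At r = 3: 125 < 207, so the inequality fails and n₀ ≥ 4. We prove 5^r ≥ 23r^2 for all r ≥ 4.
Base case (r = 4): 5^r = 625 and 23r^2 = 368, so 625 ≥ 368.
Inductive step: assume the claim holds for r = m, so 5^m ≥ 23m^2.
Then 5^(m + 1) = 5·(5^m) ≥ 5·(23m^2).
Also, for m ≥ 4 we have 5·(23m^2) ≥ 23(m+1)^2, since 5 ≥ (1 + 1/m)^2 for all m ≥ 4.
Combining, 5^(m + 1) ≥ 23(m+1)^2.
By induction, the statement is established for all r ≥ 4.
Hence the smallest such n₀ is 4.

n₀ = 4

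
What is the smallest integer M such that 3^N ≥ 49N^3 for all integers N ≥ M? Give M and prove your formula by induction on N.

M = 10

At N = 9: 19683 < 35721, so the inequality fails and M ≥ 10. We prove 3^N ≥ 49N^3 for all N ≥ 10.
Base step (N = 10): 3^N = 59049 and 49N^3 = 49000, so 59049 ≥ 49000.
Inductive step: suppose the statement holds for some m ≥ 10, so 3^m ≥ 49m^3.
Then 3^(m + 1) = 3·(3^m) ≥ 3·(49m^3).
Also, for m ≥ 10 we have 3·(49m^3) ≥ 49(m+1)^3, since 3 ≥ (1 + 1/m)^3 for all m ≥ 10.
Combining, 3^(m + 1) ≥ 49(m+1)^3.
Hence, by induction on N, the claim holds for every N ≥ 10.
Hence the smallest such M is 10.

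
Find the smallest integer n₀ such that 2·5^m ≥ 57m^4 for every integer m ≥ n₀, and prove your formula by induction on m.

At m = 6: 31250 < 73872, so the inequality fails and n₀ ≥ 7. We prove 2·5^m ≥ 57m^4 for all m ≥ 7.
When m = 7: 2·5^m = 156250 and 57m^4 = 136857, so 156250 ≥ 136857.
For the inductive step, assume it holds for an arbitrary j ≥ 7, so 2·5^j ≥ 57j^4.
Then 2·5^(j + 1) = 5·(2·5^j) ≥ 5·(57j^4).
Also, for j ≥ 7 we have 5·(57j^4) ≥ 57(j+1)^4, since 5 ≥ (1 + 1/j)^4 for all j ≥ 7.
Combining, 2·5^(j + 1) ≥ 57(j+1)^4.
By the principle of mathematical induction, the result holds for all m ≥ 7.
Hence the smallest such n₀ is 7.

n₀ = 7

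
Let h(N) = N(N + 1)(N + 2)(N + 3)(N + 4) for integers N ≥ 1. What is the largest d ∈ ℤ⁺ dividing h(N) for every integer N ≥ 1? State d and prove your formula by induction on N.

d = 120

Computing the first values: h(1) = 120 and h(2) = 720; gcd(120, 720) = 120, so d ≤ 120.
We prove 120 | N(N + 1)(N + 2)(N + 3)(N + 4) for all N ≥ 1 by induction on N.
When N = 1: h(1) = 120 = 120·(1), so 120 | h(1).
Inductive step: suppose the statement holds for some j ≥ 1, i.e. 120 | h(j). Then
h(j+1) − h(j) = (j+1)·(j+2)·(j+3)·(j+4)·(j+5) − j·(j+1)·(j+2)·(j+3)·(j+4) = (j+1)·(j+2)·(j+3)·(j+4)·[(j+5) − j] = 5·(j+1)·(j+2)·(j+3)·(j+4). The product of 4 consecutive integers is divisible by (4)! = 24, so h(j+1) − h(j) is divisible by 5·24 = 120. By the inductive hypothesis 120 | h(j), hence 120 | h(j+1).
Hence, by induction on N, the claim holds for every N ≥ 1.
Therefore the largest such d is 120.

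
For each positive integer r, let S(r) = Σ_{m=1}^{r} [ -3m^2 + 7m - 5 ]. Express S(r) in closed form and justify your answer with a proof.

We claim S(r) = -r(r^2 - 2r + 2) for all r ≥ 1.
Base case (r = 1): S(1) = -1, and the closed form gives -1. They agree.
Inductive step: suppose the statement holds for some m ≥ 1, so S(m) = m(-m^2 + 2m - 2).
Then S(m+1) = S(m) + (-3m^2 + m - 1) = (m(-m^2 + 2m - 2)) + (-3m^2 + m - 1).
Simplifying, S(m+1) = -(m + 1)(m^2 + 1) = -(m+1)((m+1)^2 - 2(m+1) + 2),
which is the closed form with r = m+1.
Hence, by induction on r, the claim holds for every r ≥ 1.

S(r) = -r(r^2 - 2r + 2)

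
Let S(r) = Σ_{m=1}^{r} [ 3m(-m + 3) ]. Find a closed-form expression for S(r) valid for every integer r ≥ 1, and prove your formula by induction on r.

S(r) = -r(r - 4)(r + 1)

We claim S(r) = -r(r - 4)(r + 1) for all r ≥ 1.
When r = 1: S(1) = 6, and the closed form gives 6. They agree.
For the inductive step, assume it holds for an arbitrary m ≥ 1, so S(m) = m(-m^2 + 3m + 4).
Then S(m+1) = S(m) + (-3m^2 + 3m + 6) = (m(-m^2 + 3m + 4)) + (-3m^2 + 3m + 6).
Simplifying, S(m+1) = -(m - 3)(m + 1)(m + 2) = -(m+1)((m+1) - 4)((m+1) + 1),
which is the closed form with r = m+1.
This completes the induction.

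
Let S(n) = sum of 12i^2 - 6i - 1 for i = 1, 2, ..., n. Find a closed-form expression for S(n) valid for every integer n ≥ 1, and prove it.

We claim S(n) = n(4n^2 + 3n - 2) for all n ≥ 1.
When n = 1: S(1) = 5, and the closed form gives 5. They agree.
Inductive step: suppose the statement holds for some i ≥ 1, so S(i) = i(4i^2 + 3i - 2).
Then S(i+1) = S(i) + (12i^2 + 18i + 5) = (i(4i^2 + 3i - 2)) + (12i^2 + 18i + 5).
Simplifying, S(i+1) = (i + 1)(4i^2 + 11i + 5) = (i+1)(4(i+1)^2 + 3(i+1) - 2),
which is the closed form with n = i+1.
This completes the induction.

S(n) = n(4n^2 + 3n - 2)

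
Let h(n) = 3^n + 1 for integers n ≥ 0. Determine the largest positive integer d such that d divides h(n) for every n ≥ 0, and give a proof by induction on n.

Computing the first values: h(0) = 2 and h(1) = 4; gcd(2, 4) = 2, so d ≤ 2.
We prove 2 | 3^n + 1 for all n ≥ 0 by induction on n.
Base case (n = 0): h(0) = 2 = 2·(1), so 2 | h(0).
Inductive step: suppose the statement holds for some k ≥ 0, i.e. 2 | h(k). Then
h(k+1) = 3^(k+1) + 1 = 3·(3^k + 1) - 2 = 3·h(k) - 2. The first term is divisible by 2 by the inductive hypothesis, and -2 is divisible by 2. Hence 2 | h(k+1).
This completes the induction.
Therefore the largest such d is 2.

d = 2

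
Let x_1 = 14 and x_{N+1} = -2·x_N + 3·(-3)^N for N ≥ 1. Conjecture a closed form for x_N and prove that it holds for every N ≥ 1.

Computing the first terms: x_1 = 14, x_2 = -37, x_3 = 101. This suggests x_N = 5(-2)^(N - 1) + (-3)^(N + 1).
When N = 1: the formula gives 14 = 14 = x_1.
Suppose the result is true for N = m, so x_m = 5(-2)^(m - 1) + (-3)^(m + 1).
Then x_{m+1} = -2·x_m + 3·(-3)^m = -2·(5(-2)^(m - 1) + (-3)^(m + 1)) + 3·(-3)^m = 5(-2)^m + (-3)^(m + 2) = 5(-2)^((m+1) - 1) + (-3)^((m+1) + 1),
which is the claimed formula at N = m+1.
By induction, the statement is established for all N ≥ 1.

x_N = 5(-2)^(N - 1) + (-3)^(N + 1)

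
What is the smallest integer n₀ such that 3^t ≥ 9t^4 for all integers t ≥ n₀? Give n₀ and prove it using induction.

At t = 10: 59049 < 90000, so the inequality fails and n₀ ≥ 11. We prove 3^t ≥ 9t^4 for all t ≥ 11.
Base case (t = 11): 3^t = 177147 and 9t^4 = 131769, so 177147 ≥ 131769.
Suppose the result is true for t = p, so 3^p ≥ 9p^4.
Then 3^(p + 1) = 3·(3^p) ≥ 3·(9p^4).
Also, for p ≥ 11 we have 3·(9p^4) ≥ 9(p+1)^4, since 3 ≥ (1 + 1/p)^4 for all p ≥ 11.
Combining, 3^(p + 1) ≥ 9(p+1)^4.
This completes the induction.
Hence the smallest such n₀ is 11.

n₀ = 11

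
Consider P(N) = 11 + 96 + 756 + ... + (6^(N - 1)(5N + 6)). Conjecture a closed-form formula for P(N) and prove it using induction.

P(N) = 6^N(N + 1) - 1

We claim P(N) = 6^N(N + 1) - 1 for all N ≥ 1.
Base case (N = 1): P(1) = 11, and the closed form gives 11. They agree.
Suppose the result is true for N = j, so P(j) = 6^j(j + 1) - 1.
Then P(j+1) = P(j) + (6^j(5j + 11)) = (6^j(j + 1) - 1) + (6^j(5j + 11)).
Simplifying, P(j+1) = 6·6^j·j + 12·6^j - 1 = 6^(j+1)((j+1) + 1) - 1,
which is the closed form with N = j+1.
By the principle of mathematical induction, the result holds for all N ≥ 1.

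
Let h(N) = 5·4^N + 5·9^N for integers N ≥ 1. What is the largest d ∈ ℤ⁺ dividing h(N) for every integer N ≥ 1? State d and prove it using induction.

Computing the first values: h(1) = 65 and h(2) = 485; gcd(65, 485) = 5, so d ≤ 5.
We prove 5 | 5·4^N + 5·9^N for all N ≥ 1 by induction on N.
When N = 1: h(1) = 65 = 5·(13), so 5 | h(1).
Suppose the result is true for N = p, i.e. 5 | h(p). Then
h(p+1) − 9·h(p) = (5·4^(p+1) + 5·9^(p+1)) − 9·(5·4^p + 5·9^p) = (5)·4^p·(4 − 9) = (-25)·4^p. Since 5 | h(p) by the inductive hypothesis, 5 | 9·h(p); and 5 | -25 since -25 = 5·-5. Therefore 5 | h(p+1).
This completes the induction.
Therefore the largest such d is 5.

d = 5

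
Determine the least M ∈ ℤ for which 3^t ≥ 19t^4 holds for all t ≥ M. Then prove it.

At t = 11: 177147 < 278179, so the inequality fails and M ≥ 12. We prove 3^t ≥ 19t^4 for all t ≥ 12.
Base case (t = 12): 3^t = 531441 and 19t^4 = 393984, so 531441 ≥ 393984.
For the inductive step, assume it holds for an arbitrary j ≥ 12, so 3^j ≥ 19j^4.
Then 3^(j + 1) = 3·(3^j) ≥ 3·(19j^4).
Also, for j ≥ 12 we have 3·(19j^4) ≥ 19(j+1)^4, since 3 ≥ (1 + 1/j)^4 for all j ≥ 12.
Combining, 3^(j + 1) ≥ 19(j+1)^4.
This completes the induction.
Hence the smallest such M is 12.

M = 12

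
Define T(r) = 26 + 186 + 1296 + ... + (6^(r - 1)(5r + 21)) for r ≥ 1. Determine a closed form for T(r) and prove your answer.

We claim T(r) = 6^r(r + 4) - 4 for all r ≥ 1.
When r = 1: T(1) = 26, and the closed form gives 26. They agree.
Inductive step: suppose the statement holds for some p ≥ 1, so T(p) = 6^p(p + 4) - 4.
Then T(p+1) = T(p) + (6^p(5p + 26)) = (6^p(p + 4) - 4) + (6^p(5p + 26)).
Simplifying, T(p+1) = 6·6^p·p + 30·6^p - 4 = 6^(p+1)((p+1) + 4) - 4,
which is the closed form with r = p+1.
By induction, the statement is established for all r ≥ 1.

T(r) = 6^r(r + 4) - 4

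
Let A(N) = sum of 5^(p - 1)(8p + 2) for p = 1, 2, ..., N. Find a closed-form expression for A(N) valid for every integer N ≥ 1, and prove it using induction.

We claim A(N) = 2·5^N·N for all N ≥ 1.
When N = 1: A(1) = 10, and the closed form gives 10. They agree.
Suppose the result is true for N = p, so A(p) = 2·5^p·p.
Then A(p+1) = A(p) + (5^p(8p + 10)) = (2·5^p·p) + (5^p(8p + 10)).
Simplifying, A(p+1) = 10·5^p(p + 1) = 2·5^(p+1)·(p+1),
which is the closed form with N = p+1.
By induction, the statement is established for all N ≥ 1.

A(N) = 2·5^N·N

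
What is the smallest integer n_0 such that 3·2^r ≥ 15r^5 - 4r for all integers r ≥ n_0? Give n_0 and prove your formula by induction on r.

At r = 25: 100663296 < 146484275, so the inequality fails and n_0 ≥ 26. We prove 3·2^r ≥ 15r^5 - 4r for all r ≥ 26.
For the base case r = 26: 3·2^r = 201326592 and 15r^5 - 4r = 178220536, so 201326592 ≥ 178220536.
Inductive step: assume the claim holds for r = m, so 3·2^m ≥ 15m^5 - 4m.
Then 3·2^(m + 1) = 2·(3·2^m) ≥ 2·(15m^5 - 4m).
Also, for m ≥ 26 we have 2·(15m^5 - 4m) ≥ 15(m+1)^5 - 4(m+1), since 2·(15m^5 - 4m) − (15(m+1)^5 - 4(m+1)) = 15m^5 - 75m^4 - 150m^3 - 150m^2 - 79m - 11, which is nonnegative for all m ≥ 26.
Combining, 3·2^(m + 1) ≥ 15(m+1)^5 - 4(m+1).
By the principle of mathematical induction, the result holds for all r ≥ 26.
Hence the smallest such n_0 is 26.

n_0 = 26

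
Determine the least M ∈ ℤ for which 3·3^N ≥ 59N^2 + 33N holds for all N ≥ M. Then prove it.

At N = 6: 2187 < 2322, so the inequality fails and M ≥ 7. We prove 3·3^N ≥ 59N^2 + 33N for all N ≥ 7.
When N = 7: 3·3^N = 6561 and 59N^2 + 33N = 3122, so 6561 ≥ 3122.
Suppose the result is true for N = j, so 3·3^j ≥ 59j^2 + 33j.
Then 3·3^(j + 1) = 3·(3·3^j) ≥ 3·(59j^2 + 33j).
Also, for j ≥ 7 we have 3·(59j^2 + 33j) ≥ 59(j+1)^2 + 33(j+1), since 3·(59j^2 + 33j) − (59(j+1)^2 + 33(j+1)) = 118j^2 - 52j - 92, which is nonnegative for all j ≥ 7.
Combining, 3·3^(j + 1) ≥ 59(j+1)^2 + 33(j+1).
Hence, by induction on N, the claim holds for every N ≥ 7.
Hence the smallest such M is 7.

M = 7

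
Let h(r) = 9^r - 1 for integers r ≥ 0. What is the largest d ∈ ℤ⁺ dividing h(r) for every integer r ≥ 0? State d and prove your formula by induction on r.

Computing the first values: h(0) = 0 and h(1) = 8; gcd(0, 8) = 8, so d ≤ 8.
We prove 8 | 9^r - 1 for all r ≥ 0 by induction on r.
Base case (r = 0): h(0) = 0 = 8·(0), so 8 | h(0).
Inductive step: suppose the statement holds for some p ≥ 0, i.e. 8 | h(p). Then
h(p+1) = 9^(p+1) - 1 = 9·(9^p - 1) + 8 = 9·h(p) + 8. The first term is divisible by 8 by the inductive hypothesis, and 8 is divisible by 8. Hence 8 | h(p+1).
Hence, by induction on r, the claim holds for every r ≥ 0.
Therefore the largest such d is 8.

d = 8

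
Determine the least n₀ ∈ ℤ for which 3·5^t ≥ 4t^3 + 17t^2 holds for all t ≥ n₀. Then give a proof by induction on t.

n₀ = 3

At t = 2: 75 < 100, so the inequality fails and n₀ ≥ 3. We prove 3·5^t ≥ 4t^3 + 17t^2 for all t ≥ 3.
Base case (t = 3): 3·5^t = 375 and 4t^3 + 17t^2 = 261, so 375 ≥ 261.
For the inductive step, assume it holds for an arbitrary k ≥ 3, so 3·5^k ≥ 4k^3 + 17k^2.
Then 3·5^(k + 1) = 5·(3·5^k) ≥ 5·(4k^3 + 17k^2).
Also, for k ≥ 3 we have 5·(4k^3 + 17k^2) ≥ 4(k+1)^3 + 17(k+1)^2, since 5·(4k^3 + 17k^2) − (4(k+1)^3 + 17(k+1)^2) = 16k^3 + 56k^2 - 46k - 21, which is nonnegative for all k ≥ 3.
Combining, 3·5^(k + 1) ≥ 4(k+1)^3 + 17(k+1)^2.
Hence, by induction on t, the claim holds for every t ≥ 3.
Hence the smallest such n₀ is 3.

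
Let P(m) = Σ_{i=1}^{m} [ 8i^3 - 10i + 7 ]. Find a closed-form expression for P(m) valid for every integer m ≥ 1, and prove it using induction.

P(m) = m(2m^3 + 4m^2 - 3m + 2)

We claim P(m) = m(2m^3 + 4m^2 - 3m + 2) for all m ≥ 1.
Base case (m = 1): P(1) = 5, and the closed form gives 5. They agree.
Suppose the result is true for m = i, so P(i) = i(2i^3 + 4i^2 - 3i + 2).
Then P(i+1) = P(i) + (-10i + 8(i + 1)^3 - 3) = (i(2i^3 + 4i^2 - 3i + 2)) + (-10i + 8(i + 1)^3 - 3).
Simplifying, P(i+1) = (i + 1)(2i^3 + 10i^2 + 11i + 5) = (i+1)(2(i+1)^3 + 4(i+1)^2 - 3(i+1) + 2),
which is the closed form with m = i+1.
By induction, the statement is established for all m ≥ 1.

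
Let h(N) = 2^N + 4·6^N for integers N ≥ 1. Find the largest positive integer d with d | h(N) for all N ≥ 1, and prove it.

Computing the first values: h(1) = 26 and h(2) = 148; gcd(26, 148) = 2, so d ≤ 2.
We prove 2 | 2^N + 4·6^N for all N ≥ 1 by induction on N.
When N = 1: h(1) = 26 = 2·(13), so 2 | h(1).
Inductive step: assume the claim holds for N = m, i.e. 2 | h(m). Then
h(m+1) − 6·h(m) = (2^(m+1) + 4·6^(m+1)) − 6·(2^m + 4·6^m) = (1)·2^m·(2 − 6) = (-4)·2^m. Since 2 | h(m) by the inductive hypothesis, 2 | 6·h(m); and 2 | -4 since -4 = 2·-2. Therefore 2 | h(m+1).
By the principle of mathematical induction, the result holds for all N ≥ 1.
Therefore the largest such d is 2.

d = 2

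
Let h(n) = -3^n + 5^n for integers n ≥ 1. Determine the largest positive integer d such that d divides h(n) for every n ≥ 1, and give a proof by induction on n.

d = 2

Computing the first values: h(1) = 2 and h(2) = 16; gcd(2, 16) = 2, so d ≤ 2.
We prove 2 | -3^n + 5^n for all n ≥ 1 by induction on n.
For the base case n = 1: h(1) = 2 = 2·(1), so 2 | h(1).
Suppose the result is true for n = p, i.e. 2 | h(p). Then
5^{p+1} − 3^{p+1} = 5·5^p − 3·3^p = 5·(5^p − 3^p) + (2)·3^p. The first term is divisible by 2 by the inductive hypothesis, and the second term (2)·3^p is divisible by 2 since 2 | 2. Hence 2 | h(p+1).
By the principle of mathematical induction, the result holds for all n ≥ 1.
Therefore the largest such d is 2.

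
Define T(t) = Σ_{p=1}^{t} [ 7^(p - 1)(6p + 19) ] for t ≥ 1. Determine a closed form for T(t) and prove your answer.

T(t) = 7^t(t + 3) - 3

We claim T(t) = 7^t(t + 3) - 3 for all t ≥ 1.
For the base case t = 1: T(1) = 25, and the closed form gives 25. They agree.
Inductive step: assume the claim holds for t = p, so T(p) = 7^p(p + 3) - 3.
Then T(p+1) = T(p) + (7^p(6p + 25)) = (7^p(p + 3) - 3) + (7^p(6p + 25)).
Simplifying, T(p+1) = 7·7^p·p + 28·7^p - 3 = 7^(p+1)((p+1) + 3) - 3,
which is the closed form with t = p+1.
This completes the induction.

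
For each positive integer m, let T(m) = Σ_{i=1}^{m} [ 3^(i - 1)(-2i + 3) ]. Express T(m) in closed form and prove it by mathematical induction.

We claim T(m) = 3^m(-m + 2) - 2 for all m ≥ 1.
Base step (m = 1): T(1) = 1, and the closed form gives 1. They agree.
Inductive step: assume the claim holds for m = i, so T(i) = 3^i(-i + 2) - 2.
Then T(i+1) = T(i) + (3^i(-2i + 1)) = (3^i(-i + 2) - 2) + (3^i(-2i + 1)).
Simplifying, T(i+1) = -3^(i + 1)i + 3^(i + 1) - 2 = 3^(i+1)(-(i+1) + 2) - 2,
which is the closed form with m = i+1.
By induction, the statement is established for all m ≥ 1.

T(m) = 3^m(-m + 2) - 2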